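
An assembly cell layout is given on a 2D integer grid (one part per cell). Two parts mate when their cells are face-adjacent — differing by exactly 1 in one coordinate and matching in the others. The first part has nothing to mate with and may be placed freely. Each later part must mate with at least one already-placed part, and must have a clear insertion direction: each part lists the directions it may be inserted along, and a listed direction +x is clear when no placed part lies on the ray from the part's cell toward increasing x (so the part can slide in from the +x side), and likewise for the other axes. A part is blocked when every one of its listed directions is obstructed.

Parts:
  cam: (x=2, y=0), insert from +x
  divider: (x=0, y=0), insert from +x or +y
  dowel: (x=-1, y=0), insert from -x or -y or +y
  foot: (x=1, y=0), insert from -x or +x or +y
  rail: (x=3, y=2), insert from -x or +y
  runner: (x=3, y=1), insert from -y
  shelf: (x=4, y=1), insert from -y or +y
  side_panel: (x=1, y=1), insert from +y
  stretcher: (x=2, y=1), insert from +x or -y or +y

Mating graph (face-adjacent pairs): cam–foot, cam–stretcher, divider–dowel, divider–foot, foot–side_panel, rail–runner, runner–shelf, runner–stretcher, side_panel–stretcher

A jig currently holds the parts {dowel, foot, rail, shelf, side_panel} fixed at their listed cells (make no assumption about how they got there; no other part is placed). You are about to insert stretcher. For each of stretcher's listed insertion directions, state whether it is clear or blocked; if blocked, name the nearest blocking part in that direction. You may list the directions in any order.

+x: blocked by shelf; +y: clear; -y: clear

+x: nearest on ray is shelf@(4, 1) ⇒ blocked
-y: ray from stretcher(2, 1) has no placed part ⇒ clear
+y: ray from stretcher(2, 1) has no placed part ⇒ clear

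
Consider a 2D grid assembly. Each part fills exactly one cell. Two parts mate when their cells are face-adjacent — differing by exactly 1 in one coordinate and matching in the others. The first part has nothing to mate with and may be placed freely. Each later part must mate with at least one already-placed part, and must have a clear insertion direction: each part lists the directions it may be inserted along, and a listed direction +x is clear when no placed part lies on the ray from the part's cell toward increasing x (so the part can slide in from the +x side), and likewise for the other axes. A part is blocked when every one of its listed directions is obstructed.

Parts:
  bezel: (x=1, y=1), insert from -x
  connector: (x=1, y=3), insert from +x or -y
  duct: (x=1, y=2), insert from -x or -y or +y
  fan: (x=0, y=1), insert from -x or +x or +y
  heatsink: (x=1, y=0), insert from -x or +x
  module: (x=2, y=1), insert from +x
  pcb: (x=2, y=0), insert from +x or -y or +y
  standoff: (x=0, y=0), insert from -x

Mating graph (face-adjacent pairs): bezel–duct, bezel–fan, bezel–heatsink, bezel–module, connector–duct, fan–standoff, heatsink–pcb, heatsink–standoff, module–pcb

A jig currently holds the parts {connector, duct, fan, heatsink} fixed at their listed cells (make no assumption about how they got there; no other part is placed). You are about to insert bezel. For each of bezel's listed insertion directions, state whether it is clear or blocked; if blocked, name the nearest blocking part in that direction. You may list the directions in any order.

-x: nearest on ray is fan@(0, 1) ⇒ blocked

-x: blocked by fan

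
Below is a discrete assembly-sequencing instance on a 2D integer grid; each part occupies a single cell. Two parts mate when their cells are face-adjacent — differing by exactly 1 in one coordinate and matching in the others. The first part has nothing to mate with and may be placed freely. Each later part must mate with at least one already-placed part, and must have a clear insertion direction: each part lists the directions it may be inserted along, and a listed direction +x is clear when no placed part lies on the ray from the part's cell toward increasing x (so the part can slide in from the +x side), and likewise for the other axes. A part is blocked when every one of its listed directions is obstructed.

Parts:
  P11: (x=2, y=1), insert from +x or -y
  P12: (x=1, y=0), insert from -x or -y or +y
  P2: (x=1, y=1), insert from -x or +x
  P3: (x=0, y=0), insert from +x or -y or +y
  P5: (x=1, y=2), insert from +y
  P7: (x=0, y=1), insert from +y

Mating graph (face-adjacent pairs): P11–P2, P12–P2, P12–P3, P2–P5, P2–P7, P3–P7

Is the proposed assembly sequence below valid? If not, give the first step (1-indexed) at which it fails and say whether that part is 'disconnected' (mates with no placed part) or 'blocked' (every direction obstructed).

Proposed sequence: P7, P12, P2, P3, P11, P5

Invalid at step 2 (disconnected)

1. P7@(0, 1) [+y clear] — {P7}
2. P12@(1, 0) — no placed neighbour ⇒ disconnected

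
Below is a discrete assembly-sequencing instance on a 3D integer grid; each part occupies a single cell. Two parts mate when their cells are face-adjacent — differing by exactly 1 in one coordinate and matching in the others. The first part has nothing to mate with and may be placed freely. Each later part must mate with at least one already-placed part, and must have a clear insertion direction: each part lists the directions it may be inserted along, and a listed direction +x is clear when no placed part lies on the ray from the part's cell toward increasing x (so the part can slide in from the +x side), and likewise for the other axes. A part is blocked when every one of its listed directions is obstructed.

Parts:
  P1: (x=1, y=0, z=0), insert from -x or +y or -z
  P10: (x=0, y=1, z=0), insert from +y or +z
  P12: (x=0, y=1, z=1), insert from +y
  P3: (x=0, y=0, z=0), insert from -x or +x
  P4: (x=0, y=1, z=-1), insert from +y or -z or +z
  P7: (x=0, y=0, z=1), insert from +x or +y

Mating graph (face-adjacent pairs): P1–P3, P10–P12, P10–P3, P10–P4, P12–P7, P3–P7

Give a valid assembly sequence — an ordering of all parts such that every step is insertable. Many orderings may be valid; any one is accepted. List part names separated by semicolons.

P3; P7; P12; P1; P10; P4

1. P3@(0, 0, 0) [-x clear] — {P3}
2. P7@(0, 0, 1) [+x clear] — {P3, P7}
3. P12@(0, 1, 1) [+y clear] — {P12, P3, P7}
4. P1@(1, 0, 0) [+y clear] — {P1, P12, P3, P7}
5. P10@(0, 1, 0) [+y clear] — {P1, P10, P12, P3, P7}
6. P4@(0, 1, -1) [+y clear] — {P1, P10, P12, P3, P4, P7}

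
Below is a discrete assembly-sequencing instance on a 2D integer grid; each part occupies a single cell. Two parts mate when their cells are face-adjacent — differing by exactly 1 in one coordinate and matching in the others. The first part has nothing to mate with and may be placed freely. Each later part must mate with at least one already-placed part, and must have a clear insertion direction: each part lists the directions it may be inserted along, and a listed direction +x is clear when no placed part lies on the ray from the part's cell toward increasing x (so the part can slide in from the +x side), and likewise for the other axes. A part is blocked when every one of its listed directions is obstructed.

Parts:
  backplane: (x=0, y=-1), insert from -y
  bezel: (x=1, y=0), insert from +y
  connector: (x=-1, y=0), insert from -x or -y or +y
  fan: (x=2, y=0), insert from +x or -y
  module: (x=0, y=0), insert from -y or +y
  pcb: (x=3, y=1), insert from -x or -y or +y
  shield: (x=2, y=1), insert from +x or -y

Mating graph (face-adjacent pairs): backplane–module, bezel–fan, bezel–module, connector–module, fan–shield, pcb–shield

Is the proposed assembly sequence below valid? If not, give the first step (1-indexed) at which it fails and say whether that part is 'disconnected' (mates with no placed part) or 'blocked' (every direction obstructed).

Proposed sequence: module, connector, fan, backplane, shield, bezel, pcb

Invalid at step 3 (disconnected)

1. module@(0, 0) [-y clear] — {module}
2. connector@(-1, 0) [-x clear] — {connector, module}
3. fan@(2, 0) — no placed neighbour ⇒ disconnected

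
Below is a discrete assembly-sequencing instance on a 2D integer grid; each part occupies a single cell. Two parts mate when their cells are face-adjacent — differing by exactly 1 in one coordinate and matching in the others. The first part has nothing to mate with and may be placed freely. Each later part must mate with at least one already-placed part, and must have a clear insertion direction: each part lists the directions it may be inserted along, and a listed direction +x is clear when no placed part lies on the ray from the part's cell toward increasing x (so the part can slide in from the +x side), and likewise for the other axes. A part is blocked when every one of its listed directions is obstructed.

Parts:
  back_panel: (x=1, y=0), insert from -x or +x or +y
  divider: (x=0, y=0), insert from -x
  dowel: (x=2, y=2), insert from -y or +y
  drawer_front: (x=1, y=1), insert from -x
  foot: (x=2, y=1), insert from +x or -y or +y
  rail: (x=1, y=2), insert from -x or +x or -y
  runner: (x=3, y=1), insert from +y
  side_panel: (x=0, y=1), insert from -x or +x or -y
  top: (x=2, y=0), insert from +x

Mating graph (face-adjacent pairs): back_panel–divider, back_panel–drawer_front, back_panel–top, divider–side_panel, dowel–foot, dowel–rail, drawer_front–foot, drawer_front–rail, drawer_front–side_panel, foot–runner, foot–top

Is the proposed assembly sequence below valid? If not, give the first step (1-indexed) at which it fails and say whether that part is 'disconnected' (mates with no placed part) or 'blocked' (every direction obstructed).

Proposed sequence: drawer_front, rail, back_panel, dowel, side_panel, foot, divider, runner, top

Valid

1. drawer_front@(1, 1) [-x clear] — {drawer_front}
2. rail@(1, 2) [-x clear] — {drawer_front, rail}
3. back_panel@(1, 0) [-x clear] — {back_panel, drawer_front, rail}
4. dowel@(2, 2) [-y clear] — {back_panel, dowel, drawer_front, rail}
5. side_panel@(0, 1) [-x clear] — {back_panel, dowel, drawer_front, rail, side_panel}
6. foot@(2, 1) [+x clear] — {back_panel, dowel, drawer_front, foot, rail, side_panel}
7. divider@(0, 0) [-x clear] — {back_panel, divider, dowel, drawer_front, foot, rail, side_panel}
8. runner@(3, 1) [+y clear] — {back_panel, divider, dowel, drawer_front, foot, rail, runner, side_panel}
9. top@(2, 0) [+x clear] — {back_panel, divider, dowel, drawer_front, foot, rail, runner, side_panel, top}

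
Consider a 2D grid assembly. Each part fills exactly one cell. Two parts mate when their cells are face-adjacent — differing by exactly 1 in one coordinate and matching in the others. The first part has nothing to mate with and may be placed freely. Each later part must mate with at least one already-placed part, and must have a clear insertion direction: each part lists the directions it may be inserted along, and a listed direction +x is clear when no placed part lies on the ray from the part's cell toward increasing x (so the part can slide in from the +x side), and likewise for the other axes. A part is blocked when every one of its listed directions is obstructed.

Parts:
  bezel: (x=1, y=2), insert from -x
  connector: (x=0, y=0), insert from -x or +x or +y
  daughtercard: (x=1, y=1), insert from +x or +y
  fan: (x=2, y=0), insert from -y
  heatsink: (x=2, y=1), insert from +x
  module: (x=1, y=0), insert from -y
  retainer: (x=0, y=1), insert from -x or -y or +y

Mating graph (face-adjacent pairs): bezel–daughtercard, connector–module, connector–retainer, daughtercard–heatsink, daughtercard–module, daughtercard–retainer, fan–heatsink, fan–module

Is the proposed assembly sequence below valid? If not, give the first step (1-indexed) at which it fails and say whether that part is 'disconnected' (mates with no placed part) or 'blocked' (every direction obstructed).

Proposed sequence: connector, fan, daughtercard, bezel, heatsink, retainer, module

Invalid at step 2 (disconnected)

1. connector@(0, 0) [-x clear] — {connector}
2. fan@(2, 0) — no placed neighbour ⇒ disconnected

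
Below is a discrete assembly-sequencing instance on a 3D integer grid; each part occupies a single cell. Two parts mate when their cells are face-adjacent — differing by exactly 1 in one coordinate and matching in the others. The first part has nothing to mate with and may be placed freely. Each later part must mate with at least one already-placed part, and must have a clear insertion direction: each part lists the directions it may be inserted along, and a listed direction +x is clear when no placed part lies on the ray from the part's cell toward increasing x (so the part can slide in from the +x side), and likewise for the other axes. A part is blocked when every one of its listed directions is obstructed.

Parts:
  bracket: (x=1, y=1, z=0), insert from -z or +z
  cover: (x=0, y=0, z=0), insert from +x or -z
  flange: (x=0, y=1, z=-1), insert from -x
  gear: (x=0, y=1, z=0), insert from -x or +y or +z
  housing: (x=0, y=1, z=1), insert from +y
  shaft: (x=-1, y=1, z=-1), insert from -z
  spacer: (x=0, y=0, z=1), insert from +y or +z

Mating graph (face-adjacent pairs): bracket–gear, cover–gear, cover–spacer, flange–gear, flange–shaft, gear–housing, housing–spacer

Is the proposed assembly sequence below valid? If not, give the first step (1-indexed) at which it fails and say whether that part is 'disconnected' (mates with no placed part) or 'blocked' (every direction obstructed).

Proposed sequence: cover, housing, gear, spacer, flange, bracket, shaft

Invalid at step 2 (disconnected)

1. cover@(0, 0, 0) [+x clear] — {cover}
2. housing@(0, 1, 1) — no placed neighbour ⇒ disconnected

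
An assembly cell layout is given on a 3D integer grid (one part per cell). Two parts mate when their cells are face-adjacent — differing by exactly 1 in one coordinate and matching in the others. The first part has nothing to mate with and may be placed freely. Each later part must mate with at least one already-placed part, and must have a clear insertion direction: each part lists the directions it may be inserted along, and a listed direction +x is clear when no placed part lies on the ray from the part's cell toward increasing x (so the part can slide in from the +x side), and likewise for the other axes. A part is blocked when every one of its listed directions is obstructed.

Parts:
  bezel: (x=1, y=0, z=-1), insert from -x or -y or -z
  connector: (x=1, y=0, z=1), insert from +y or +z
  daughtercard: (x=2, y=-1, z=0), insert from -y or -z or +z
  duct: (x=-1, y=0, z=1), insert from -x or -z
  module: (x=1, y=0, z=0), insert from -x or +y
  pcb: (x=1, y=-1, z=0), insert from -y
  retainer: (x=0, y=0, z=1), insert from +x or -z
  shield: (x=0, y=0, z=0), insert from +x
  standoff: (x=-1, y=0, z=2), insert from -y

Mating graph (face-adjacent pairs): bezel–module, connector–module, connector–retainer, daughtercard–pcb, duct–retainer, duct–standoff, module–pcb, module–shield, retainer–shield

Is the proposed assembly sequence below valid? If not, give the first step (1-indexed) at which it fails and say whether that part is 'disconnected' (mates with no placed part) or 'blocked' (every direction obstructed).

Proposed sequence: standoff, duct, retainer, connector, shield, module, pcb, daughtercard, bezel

1. standoff@(-1, 0, 2) [-y clear] — {standoff}
2. duct@(-1, 0, 1) [-x clear] — {duct, standoff}
3. retainer@(0, 0, 1) [+x clear] — {duct, retainer, standoff}
4. connector@(1, 0, 1) [+y clear] — {connector, duct, retainer, standoff}
5. shield@(0, 0, 0) [+x clear] — {connector, duct, retainer, shield, standoff}
6. module@(1, 0, 0) [+y clear] — {connector, duct, module, retainer, shield, standoff}
7. pcb@(1, -1, 0) [-y clear] — {connector, duct, module, pcb, retainer, shield, standoff}
8. daughtercard@(2, -1, 0) [-y clear] — {connector, daughtercard, duct, module, pcb, retainer, shield, standoff}
9. bezel@(1, 0, -1) [-x clear] — {bezel, connector, daughtercard, duct, module, pcb, retainer, shield, standoff}

Valid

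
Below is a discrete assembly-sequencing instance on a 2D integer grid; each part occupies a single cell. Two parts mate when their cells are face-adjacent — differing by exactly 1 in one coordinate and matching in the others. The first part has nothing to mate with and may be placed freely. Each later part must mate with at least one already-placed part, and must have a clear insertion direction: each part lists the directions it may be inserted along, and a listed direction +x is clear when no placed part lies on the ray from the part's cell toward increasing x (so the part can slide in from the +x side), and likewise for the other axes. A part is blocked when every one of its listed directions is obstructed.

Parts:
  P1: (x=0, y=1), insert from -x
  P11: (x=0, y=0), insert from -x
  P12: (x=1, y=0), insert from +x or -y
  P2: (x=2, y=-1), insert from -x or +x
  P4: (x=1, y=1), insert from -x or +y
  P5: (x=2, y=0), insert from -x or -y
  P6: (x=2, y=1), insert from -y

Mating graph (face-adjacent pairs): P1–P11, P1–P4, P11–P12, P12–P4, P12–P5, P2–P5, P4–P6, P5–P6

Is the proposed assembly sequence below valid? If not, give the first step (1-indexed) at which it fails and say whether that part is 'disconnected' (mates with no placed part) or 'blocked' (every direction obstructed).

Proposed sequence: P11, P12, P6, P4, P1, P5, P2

1. P11@(0, 0) [-x clear] — {P11}
2. P12@(1, 0) [+x clear] — {P11, P12}
3. P6@(2, 1) — no placed neighbour ⇒ disconnected

Invalid at step 3 (disconnected)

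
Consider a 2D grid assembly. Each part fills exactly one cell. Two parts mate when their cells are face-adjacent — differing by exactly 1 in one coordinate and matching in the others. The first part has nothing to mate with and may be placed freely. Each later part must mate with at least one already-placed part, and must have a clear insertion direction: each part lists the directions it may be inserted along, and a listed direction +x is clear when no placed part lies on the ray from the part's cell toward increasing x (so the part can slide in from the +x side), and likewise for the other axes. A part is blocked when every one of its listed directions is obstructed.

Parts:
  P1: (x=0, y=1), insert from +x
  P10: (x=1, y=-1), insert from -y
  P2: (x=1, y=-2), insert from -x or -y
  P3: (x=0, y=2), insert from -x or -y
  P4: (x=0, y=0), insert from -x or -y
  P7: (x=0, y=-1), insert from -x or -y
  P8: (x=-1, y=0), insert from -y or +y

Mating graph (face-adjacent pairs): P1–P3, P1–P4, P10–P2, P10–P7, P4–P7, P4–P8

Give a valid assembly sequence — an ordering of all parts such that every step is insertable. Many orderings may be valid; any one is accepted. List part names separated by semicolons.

P7; P10; P2; P4; P1; P3; P8

1. P7@(0, -1) [-x clear] — {P7}
2. P10@(1, -1) [-y clear] — {P10, P7}
3. P2@(1, -2) [-x clear] — {P10, P2, P7}
4. P4@(0, 0) [-x clear] — {P10, P2, P4, P7}
5. P1@(0, 1) [+x clear] — {P1, P10, P2, P4, P7}
6. P3@(0, 2) [-x clear] — {P1, P10, P2, P3, P4, P7}
7. P8@(-1, 0) [-y clear] — {P1, P10, P2, P3, P4, P7, P8}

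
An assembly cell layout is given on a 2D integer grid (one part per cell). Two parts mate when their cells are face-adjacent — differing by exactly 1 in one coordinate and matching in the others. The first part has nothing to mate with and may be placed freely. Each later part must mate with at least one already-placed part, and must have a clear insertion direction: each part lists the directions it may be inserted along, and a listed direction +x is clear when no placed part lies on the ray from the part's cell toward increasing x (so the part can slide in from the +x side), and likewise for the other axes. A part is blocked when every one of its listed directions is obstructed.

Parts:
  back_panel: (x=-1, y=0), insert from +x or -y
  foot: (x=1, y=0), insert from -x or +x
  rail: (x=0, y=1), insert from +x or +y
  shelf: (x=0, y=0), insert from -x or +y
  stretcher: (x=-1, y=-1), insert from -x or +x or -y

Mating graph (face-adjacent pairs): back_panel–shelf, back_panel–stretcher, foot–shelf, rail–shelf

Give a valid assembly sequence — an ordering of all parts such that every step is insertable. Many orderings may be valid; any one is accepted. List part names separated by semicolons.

shelf; back_panel; stretcher; foot; rail

1. shelf@(0, 0) [-x clear] — {shelf}
2. back_panel@(-1, 0) [-y clear] — {back_panel, shelf}
3. stretcher@(-1, -1) [-x clear] — {back_panel, shelf, stretcher}
4. foot@(1, 0) [+x clear] — {back_panel, foot, shelf, stretcher}
5. rail@(0, 1) [+x clear] — {back_panel, foot, rail, shelf, stretcher}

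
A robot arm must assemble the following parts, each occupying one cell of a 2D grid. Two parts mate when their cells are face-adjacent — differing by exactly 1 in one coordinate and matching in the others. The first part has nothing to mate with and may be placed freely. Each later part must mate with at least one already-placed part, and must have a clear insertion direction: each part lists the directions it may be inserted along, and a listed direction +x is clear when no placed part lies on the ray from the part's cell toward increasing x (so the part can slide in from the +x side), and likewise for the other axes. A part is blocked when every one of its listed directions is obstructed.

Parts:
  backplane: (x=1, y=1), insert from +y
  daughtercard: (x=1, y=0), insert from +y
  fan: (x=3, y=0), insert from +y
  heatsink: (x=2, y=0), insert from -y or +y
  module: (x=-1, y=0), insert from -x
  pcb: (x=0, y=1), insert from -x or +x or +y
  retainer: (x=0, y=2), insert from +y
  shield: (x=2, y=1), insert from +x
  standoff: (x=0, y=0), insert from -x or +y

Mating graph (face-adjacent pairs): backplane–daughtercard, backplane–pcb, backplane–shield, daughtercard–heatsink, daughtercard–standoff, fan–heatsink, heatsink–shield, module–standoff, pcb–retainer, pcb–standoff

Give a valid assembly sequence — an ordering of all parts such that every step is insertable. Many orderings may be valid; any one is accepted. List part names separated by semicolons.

shield; heatsink; daughtercard; backplane; pcb; standoff; fan; module; retainer

1. shield@(2, 1) [+x clear] — {shield}
2. heatsink@(2, 0) [-y clear] — {heatsink, shield}
3. daughtercard@(1, 0) [+y clear] — {daughtercard, heatsink, shield}
4. backplane@(1, 1) [+y clear] — {backplane, daughtercard, heatsink, shield}
5. pcb@(0, 1) [-x clear] — {backplane, daughtercard, heatsink, pcb, shield}
6. standoff@(0, 0) [-x clear] — {backplane, daughtercard, heatsink, pcb, shield, standoff}
7. fan@(3, 0) [+y clear] — {backplane, daughtercard, fan, heatsink, pcb, shield, standoff}
8. module@(-1, 0) [-x clear] — {backplane, daughtercard, fan, heatsink, module, pcb, shield, standoff}
9. retainer@(0, 2) [+y clear] — {backplane, daughtercard, fan, heatsink, module, pcb, retainer, shield, standoff}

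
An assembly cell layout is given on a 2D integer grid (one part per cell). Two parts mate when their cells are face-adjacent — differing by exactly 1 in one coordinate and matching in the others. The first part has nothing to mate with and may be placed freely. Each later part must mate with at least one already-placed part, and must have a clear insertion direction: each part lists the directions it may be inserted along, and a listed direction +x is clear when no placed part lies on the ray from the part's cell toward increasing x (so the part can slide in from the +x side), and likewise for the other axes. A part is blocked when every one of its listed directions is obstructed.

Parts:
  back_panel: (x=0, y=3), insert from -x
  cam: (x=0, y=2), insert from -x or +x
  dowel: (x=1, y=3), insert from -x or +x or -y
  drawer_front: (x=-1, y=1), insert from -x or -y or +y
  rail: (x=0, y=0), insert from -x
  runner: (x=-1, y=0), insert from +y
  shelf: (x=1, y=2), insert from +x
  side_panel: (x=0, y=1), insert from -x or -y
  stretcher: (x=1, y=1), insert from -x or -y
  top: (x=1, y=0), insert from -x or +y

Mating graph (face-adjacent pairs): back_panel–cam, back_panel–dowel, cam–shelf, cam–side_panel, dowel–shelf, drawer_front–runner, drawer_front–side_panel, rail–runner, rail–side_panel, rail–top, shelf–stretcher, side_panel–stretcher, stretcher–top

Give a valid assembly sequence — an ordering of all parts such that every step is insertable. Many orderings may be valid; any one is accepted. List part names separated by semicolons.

side_panel; stretcher; cam; back_panel; dowel; shelf; top; rail; runner; drawer_front

1. side_panel@(0, 1) [-x clear] — {side_panel}
2. stretcher@(1, 1) [-y clear] — {side_panel, stretcher}
3. cam@(0, 2) [-x clear] — {cam, side_panel, stretcher}
4. back_panel@(0, 3) [-x clear] — {back_panel, cam, side_panel, stretcher}
5. dowel@(1, 3) [+x clear] — {back_panel, cam, dowel, side_panel, stretcher}
6. shelf@(1, 2) [+x clear] — {back_panel, cam, dowel, shelf, side_panel, stretcher}
7. top@(1, 0) [-x clear] — {back_panel, cam, dowel, shelf, side_panel, stretcher, top}
8. rail@(0, 0) [-x clear] — {back_panel, cam, dowel, rail, shelf, side_panel, stretcher, top}
9. runner@(-1, 0) [+y clear] — {back_panel, cam, dowel, rail, runner, shelf, side_panel, stretcher, top}
10. drawer_front@(-1, 1) [-x clear] — {back_panel, cam, dowel, drawer_front, rail, runner, shelf, side_panel, stretcher, top}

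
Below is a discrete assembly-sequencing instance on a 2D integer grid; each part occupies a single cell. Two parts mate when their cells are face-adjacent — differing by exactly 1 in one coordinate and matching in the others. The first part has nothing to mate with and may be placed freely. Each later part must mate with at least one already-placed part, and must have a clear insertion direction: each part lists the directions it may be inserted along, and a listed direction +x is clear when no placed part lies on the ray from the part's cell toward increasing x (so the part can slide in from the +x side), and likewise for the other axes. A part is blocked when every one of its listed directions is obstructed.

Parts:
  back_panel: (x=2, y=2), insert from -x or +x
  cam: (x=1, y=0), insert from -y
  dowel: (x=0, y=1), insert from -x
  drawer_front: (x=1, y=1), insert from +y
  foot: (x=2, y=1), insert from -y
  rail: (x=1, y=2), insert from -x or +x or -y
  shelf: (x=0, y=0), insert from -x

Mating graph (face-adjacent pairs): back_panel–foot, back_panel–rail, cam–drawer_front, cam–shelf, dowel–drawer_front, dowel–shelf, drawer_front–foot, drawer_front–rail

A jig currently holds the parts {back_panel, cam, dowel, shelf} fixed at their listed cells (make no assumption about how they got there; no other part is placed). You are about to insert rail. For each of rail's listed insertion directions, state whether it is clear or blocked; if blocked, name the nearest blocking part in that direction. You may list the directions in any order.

-x: ray from rail(1, 2) has no placed part ⇒ clear
+x: nearest on ray is back_panel@(2, 2) ⇒ blocked
-y: nearest on ray is cam@(1, 0) ⇒ blocked

+x: blocked by back_panel; -x: clear; -y: blocked by cam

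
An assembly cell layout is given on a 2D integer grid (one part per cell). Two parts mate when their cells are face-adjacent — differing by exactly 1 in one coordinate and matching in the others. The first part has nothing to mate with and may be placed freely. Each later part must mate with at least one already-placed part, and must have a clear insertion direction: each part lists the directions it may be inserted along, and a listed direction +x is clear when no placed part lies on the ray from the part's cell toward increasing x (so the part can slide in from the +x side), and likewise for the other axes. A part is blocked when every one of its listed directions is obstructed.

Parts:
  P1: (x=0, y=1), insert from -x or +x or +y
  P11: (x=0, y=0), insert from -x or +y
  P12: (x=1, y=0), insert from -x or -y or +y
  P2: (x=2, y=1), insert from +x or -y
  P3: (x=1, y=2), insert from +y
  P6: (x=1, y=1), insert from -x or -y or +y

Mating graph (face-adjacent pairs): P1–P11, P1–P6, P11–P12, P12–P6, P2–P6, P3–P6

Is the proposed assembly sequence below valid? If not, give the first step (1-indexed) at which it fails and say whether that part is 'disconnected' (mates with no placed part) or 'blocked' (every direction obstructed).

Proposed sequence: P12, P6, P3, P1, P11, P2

1. P12@(1, 0) [-x clear] — {P12}
2. P6@(1, 1) [-x clear] — {P12, P6}
3. P3@(1, 2) [+y clear] — {P12, P3, P6}
4. P1@(0, 1) [-x clear] — {P1, P12, P3, P6}
5. P11@(0, 0) [-x clear] — {P1, P11, P12, P3, P6}
6. P2@(2, 1) [+x clear] — {P1, P11, P12, P2, P3, P6}

Valid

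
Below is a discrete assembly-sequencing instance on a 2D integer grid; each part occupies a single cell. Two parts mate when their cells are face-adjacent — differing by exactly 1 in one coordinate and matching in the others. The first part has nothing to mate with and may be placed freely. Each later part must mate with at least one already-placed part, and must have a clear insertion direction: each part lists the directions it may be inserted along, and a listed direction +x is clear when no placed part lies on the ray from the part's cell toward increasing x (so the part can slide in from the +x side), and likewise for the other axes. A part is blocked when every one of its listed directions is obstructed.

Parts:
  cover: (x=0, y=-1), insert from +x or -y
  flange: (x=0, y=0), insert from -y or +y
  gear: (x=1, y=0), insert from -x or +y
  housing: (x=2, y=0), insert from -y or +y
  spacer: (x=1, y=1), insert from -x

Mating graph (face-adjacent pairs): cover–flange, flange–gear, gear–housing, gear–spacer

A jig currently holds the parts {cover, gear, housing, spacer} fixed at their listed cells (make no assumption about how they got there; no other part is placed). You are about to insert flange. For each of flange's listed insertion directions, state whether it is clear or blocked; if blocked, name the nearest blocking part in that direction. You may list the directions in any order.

+y: clear; -y: blocked by cover

-y: nearest on ray is cover@(0, -1) ⇒ blocked
+y: ray from flange(0, 0) has no placed part ⇒ clear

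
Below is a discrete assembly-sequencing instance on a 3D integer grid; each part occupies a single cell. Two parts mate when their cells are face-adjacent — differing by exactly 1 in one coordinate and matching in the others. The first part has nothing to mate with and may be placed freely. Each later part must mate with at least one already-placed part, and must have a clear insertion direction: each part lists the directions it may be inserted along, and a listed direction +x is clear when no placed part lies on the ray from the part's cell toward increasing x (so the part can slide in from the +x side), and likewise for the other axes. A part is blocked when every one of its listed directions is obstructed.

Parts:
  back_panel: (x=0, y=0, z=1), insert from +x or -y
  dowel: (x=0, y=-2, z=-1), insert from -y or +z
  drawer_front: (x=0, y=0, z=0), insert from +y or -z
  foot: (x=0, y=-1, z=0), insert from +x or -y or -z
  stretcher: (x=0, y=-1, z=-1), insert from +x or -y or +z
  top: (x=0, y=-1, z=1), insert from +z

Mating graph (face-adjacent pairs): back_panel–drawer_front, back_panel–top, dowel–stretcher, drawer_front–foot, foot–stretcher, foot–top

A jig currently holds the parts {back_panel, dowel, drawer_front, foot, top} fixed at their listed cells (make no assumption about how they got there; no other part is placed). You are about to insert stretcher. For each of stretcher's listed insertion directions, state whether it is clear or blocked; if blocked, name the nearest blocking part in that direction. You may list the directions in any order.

+x: clear; +z: blocked by foot; -y: blocked by dowel

+x: ray from stretcher(0, -1, -1) has no placed part ⇒ clear
-y: nearest on ray is dowel@(0, -2, -1) ⇒ blocked
+z: nearest on ray is foot@(0, -1, 0) ⇒ blocked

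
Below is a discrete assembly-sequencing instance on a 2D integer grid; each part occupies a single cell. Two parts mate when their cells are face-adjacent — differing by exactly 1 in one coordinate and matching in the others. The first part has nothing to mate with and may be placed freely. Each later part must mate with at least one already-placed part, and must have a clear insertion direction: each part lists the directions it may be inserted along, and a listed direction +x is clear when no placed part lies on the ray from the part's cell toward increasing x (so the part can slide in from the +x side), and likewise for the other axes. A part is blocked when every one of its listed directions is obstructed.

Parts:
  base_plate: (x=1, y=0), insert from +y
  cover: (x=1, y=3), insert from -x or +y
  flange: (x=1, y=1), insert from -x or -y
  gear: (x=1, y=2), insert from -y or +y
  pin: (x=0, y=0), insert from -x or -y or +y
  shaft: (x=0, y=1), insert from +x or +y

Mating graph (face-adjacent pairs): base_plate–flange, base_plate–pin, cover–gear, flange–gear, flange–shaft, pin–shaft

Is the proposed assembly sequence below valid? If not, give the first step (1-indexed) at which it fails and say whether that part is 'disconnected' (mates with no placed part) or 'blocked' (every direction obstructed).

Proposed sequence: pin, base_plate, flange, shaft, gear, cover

1. pin@(0, 0) [-x clear] — {pin}
2. base_plate@(1, 0) [+y clear] — {base_plate, pin}
3. flange@(1, 1) [-x clear] — {base_plate, flange, pin}
4. shaft@(0, 1) [+y clear] — {base_plate, flange, pin, shaft}
5. gear@(1, 2) [+y clear] — {base_plate, flange, gear, pin, shaft}
6. cover@(1, 3) [-x clear] — {base_plate, cover, flange, gear, pin, shaft}

Valid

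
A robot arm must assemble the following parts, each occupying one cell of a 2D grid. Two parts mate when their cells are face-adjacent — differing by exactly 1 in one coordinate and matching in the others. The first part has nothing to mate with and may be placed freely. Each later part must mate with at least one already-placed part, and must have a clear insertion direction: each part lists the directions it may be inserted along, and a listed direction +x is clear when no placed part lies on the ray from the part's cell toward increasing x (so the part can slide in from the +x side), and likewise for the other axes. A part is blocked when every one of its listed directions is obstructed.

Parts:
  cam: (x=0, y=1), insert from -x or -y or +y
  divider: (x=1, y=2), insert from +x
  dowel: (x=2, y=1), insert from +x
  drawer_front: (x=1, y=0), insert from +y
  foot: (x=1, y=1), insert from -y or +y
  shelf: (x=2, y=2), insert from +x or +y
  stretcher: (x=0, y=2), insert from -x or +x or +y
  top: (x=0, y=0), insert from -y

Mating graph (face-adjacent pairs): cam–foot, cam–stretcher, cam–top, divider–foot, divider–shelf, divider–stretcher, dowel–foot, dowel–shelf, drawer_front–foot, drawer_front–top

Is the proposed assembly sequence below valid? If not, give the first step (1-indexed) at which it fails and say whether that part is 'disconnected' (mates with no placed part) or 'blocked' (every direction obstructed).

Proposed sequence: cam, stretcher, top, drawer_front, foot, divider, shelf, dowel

1. cam@(0, 1) [-x clear] — {cam}
2. stretcher@(0, 2) [-x clear] — {cam, stretcher}
3. top@(0, 0) [-y clear] — {cam, stretcher, top}
4. drawer_front@(1, 0) [+y clear] — {cam, drawer_front, stretcher, top}
5. foot@(1, 1) [+y clear] — {cam, drawer_front, foot, stretcher, top}
6. divider@(1, 2) [+x clear] — {cam, divider, drawer_front, foot, stretcher, top}
7. shelf@(2, 2) [+x clear] — {cam, divider, drawer_front, foot, shelf, stretcher, top}
8. dowel@(2, 1) [+x clear] — {cam, divider, dowel, drawer_front, foot, shelf, stretcher, top}

Valid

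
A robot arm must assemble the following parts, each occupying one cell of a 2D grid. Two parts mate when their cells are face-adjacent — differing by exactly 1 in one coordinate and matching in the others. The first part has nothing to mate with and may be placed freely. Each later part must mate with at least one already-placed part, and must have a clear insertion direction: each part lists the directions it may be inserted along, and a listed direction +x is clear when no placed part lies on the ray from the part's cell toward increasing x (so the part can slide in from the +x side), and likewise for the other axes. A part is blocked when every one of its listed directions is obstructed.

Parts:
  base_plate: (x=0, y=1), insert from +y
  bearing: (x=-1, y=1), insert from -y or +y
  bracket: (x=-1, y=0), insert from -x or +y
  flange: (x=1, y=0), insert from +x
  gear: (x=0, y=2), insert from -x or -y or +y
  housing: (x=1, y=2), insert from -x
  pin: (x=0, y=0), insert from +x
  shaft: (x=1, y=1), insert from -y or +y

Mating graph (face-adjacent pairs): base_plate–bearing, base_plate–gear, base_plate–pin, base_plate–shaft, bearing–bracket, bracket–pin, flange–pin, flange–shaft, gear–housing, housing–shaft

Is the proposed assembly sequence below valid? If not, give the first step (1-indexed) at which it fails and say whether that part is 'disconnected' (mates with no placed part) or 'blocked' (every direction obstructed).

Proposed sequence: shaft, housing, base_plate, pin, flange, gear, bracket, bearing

1. shaft@(1, 1) [-y clear] — {shaft}
2. housing@(1, 2) [-x clear] — {housing, shaft}
3. base_plate@(0, 1) [+y clear] — {base_plate, housing, shaft}
4. pin@(0, 0) [+x clear] — {base_plate, housing, pin, shaft}
5. flange@(1, 0) [+x clear] — {base_plate, flange, housing, pin, shaft}
6. gear@(0, 2) [-x clear] — {base_plate, flange, gear, housing, pin, shaft}
7. bracket@(-1, 0) [-x clear] — {base_plate, bracket, flange, gear, housing, pin, shaft}
8. bearing@(-1, 1) [+y clear] — {base_plate, bearing, bracket, flange, gear, housing, pin, shaft}

Valid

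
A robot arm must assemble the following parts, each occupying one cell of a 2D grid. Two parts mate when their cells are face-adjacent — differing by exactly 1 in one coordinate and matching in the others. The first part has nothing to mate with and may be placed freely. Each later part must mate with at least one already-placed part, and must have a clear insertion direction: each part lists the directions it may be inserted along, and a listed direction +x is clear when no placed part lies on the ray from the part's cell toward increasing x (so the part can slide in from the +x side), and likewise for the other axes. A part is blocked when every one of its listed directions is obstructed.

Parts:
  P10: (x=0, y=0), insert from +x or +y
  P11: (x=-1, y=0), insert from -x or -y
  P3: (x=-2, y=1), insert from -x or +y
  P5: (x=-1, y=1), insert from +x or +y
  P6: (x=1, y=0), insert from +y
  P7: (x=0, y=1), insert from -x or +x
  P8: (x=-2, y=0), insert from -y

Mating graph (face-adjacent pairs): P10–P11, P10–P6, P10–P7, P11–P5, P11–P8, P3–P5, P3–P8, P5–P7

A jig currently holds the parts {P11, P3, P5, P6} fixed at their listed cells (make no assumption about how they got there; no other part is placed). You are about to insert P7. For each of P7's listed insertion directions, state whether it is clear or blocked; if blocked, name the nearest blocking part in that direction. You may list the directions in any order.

+x: clear; -x: blocked by P5

-x: nearest on ray is P5@(-1, 1) ⇒ blocked
+x: ray from P7(0, 1) has no placed part ⇒ clear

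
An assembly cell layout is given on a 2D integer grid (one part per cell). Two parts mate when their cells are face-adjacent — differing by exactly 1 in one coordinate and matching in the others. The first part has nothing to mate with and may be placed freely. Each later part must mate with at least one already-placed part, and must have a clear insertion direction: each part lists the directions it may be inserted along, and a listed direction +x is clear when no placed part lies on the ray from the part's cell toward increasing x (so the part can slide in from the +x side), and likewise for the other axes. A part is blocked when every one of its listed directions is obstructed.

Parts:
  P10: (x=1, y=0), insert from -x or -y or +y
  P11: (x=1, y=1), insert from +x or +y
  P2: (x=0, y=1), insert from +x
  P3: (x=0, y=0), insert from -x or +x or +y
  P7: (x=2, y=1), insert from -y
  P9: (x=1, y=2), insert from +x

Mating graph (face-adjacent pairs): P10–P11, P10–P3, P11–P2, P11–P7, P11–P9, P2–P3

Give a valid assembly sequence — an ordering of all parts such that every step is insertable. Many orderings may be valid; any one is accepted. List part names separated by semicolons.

1. P10@(1, 0) [-x clear] — {P10}
2. P3@(0, 0) [-x clear] — {P10, P3}
3. P2@(0, 1) [+x clear] — {P10, P2, P3}
4. P11@(1, 1) [+x clear] — {P10, P11, P2, P3}
5. P7@(2, 1) [-y clear] — {P10, P11, P2, P3, P7}
6. P9@(1, 2) [+x clear] — {P10, P11, P2, P3, P7, P9}

P10; P3; P2; P11; P7; P9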